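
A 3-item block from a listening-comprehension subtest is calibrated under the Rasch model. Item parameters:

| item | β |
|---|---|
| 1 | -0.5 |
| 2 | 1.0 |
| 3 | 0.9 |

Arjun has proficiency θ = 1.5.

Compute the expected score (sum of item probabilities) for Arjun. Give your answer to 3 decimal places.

P(θ) = 1 / (1 + exp(−(θ − β)))
P_1 = 1/(1+e^{-2.0000}) = 0.8808
P_2 = 1/(1+e^{-0.5000}) = 0.6225
P_3 = 1/(1+e^{-0.6000}) = 0.6457
E[score] = 0.8808 + 0.6225 + 0.6457 = 2.1489

2.149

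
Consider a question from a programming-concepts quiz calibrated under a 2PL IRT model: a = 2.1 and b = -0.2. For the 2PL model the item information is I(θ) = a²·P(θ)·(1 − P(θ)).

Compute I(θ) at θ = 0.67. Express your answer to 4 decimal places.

0.5265

P = 1/(1+e^{-1.8270}) = 0.8614
P(1−P) = 0.8614 × 0.1386 = 0.1194
I = a² × P(1−P) = 2.1² × 0.1194 = 0.52650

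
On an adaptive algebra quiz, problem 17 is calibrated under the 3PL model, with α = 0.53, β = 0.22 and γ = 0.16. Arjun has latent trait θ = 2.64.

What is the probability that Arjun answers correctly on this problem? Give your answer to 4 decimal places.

0.8176

P(θ) = γ + (1 − γ) · 1 / (1 + exp(−α(θ − β)))
Exponent: 0.53 × (2.64 − 0.22) = 1.2826
1/(1 + e^{-1.2826}) = 0.7829
P = 0.16 + 0.84 × 0.7829 = 0.8176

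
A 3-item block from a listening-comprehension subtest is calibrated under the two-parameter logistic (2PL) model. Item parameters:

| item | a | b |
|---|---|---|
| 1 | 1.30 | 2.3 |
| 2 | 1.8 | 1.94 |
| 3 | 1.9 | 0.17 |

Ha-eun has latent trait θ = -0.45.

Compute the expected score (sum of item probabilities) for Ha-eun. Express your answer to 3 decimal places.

P(θ) = 1 / (1 + exp(−a(θ − b)))
P_1 = 1/(1+e^{3.5750}) = 0.0273
P_2 = 1/(1+e^{4.3020}) = 0.0134
P_3 = 1/(1+e^{1.1780}) = 0.2354
E[score] = 0.0273 + 0.0134 + 0.2354 = 0.2760

0.276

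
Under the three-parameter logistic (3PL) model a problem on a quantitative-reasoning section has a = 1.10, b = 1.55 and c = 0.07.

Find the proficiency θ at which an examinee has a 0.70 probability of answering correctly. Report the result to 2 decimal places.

P(θ) = c + (1 − c) · 1 / (1 + exp(−a(θ − b)))
Remove guessing floor: (0.70 − 0.07)/(1 − 0.07) = 0.6774
logit = ln(0.6774/0.3226) = 0.7419
θ = b + logit/(a) = 1.55 + 0.7419/1.1000 = 2.2245

2.22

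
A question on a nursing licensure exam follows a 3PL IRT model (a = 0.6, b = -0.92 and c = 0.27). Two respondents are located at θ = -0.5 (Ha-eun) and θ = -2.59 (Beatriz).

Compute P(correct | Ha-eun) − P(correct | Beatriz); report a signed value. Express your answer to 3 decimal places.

P(θ) = c + (1 − c) · 1 / (1 + exp(−a(θ − b)))
P(Ha-eun) = 0.6807  [exponent 0.2520]
P(Beatriz) = 0.4660  [exponent -1.0020]
Difference = 0.6807 − 0.4660 = 0.2147

0.215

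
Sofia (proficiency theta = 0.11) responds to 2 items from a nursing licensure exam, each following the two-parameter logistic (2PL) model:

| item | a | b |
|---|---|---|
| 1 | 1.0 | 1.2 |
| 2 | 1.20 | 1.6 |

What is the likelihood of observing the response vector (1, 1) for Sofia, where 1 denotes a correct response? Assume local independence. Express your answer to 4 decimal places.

0.0361

P(theta) = 1 / (1 + exp(−a(theta − b)))
P_1 = 1/(1+e^{1.0900}) = 0.2516
P_2 = 1/(1+e^{1.7880}) = 0.1433
L = P_1 × P_2 = 0.2516 × 0.1433 = 0.03606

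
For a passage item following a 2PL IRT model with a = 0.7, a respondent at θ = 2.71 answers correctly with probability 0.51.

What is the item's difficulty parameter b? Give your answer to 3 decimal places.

2.653

P(θ) = 1 / (1 + exp(−a(θ − b)))
logit(0.51) = ln(0.51/0.49) = 0.0400
b = θ − logit/(a) = 2.71 − 0.0400/0.7000 = 2.6528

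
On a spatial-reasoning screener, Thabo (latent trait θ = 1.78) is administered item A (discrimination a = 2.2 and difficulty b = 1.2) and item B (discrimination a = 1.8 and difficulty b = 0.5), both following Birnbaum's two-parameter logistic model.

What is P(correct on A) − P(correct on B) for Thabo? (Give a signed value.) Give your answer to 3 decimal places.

P(θ) = 1 / (1 + exp(−a(θ − b)))
P_A = 0.7818
P_B = 0.9092
P_A − P_B = -0.1274

-0.127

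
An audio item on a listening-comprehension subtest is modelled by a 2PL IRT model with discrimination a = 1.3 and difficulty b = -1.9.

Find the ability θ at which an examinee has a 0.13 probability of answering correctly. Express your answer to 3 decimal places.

-3.362

P(θ) = 1 / (1 + exp(−a(θ − b)))
logit = ln(0.1300/0.8700) = -1.9010
θ = b + logit/(a) = -1.9 + (-1.9010)/1.3000 = -3.3623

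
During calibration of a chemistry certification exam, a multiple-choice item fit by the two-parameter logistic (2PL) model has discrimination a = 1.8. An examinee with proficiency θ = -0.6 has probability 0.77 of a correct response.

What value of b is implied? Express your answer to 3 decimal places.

P(θ) = 1 / (1 + exp(−a(θ − b)))
logit(0.77) = ln(0.77/0.23) = 1.2083
b = θ − logit/(a) = -0.6 − 1.2083/1.8000 = -1.2713

-1.271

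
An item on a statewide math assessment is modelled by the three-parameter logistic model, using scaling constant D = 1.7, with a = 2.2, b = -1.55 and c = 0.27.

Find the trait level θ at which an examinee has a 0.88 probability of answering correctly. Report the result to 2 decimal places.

-1.12

P(θ) = c + (1 − c) · 1 / (1 + exp(−D·a(θ − b)))
Remove guessing floor: (0.88 − 0.27)/(1 − 0.27) = 0.8356
logit = ln(0.8356/0.1644) = 1.6260
θ = b + logit/(1.7·a) = -1.55 + 1.6260/3.7400 = -1.1152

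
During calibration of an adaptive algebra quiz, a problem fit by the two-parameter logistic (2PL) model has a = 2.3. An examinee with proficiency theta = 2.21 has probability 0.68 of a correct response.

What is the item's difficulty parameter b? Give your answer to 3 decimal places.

1.882

P(theta) = 1 / (1 + exp(−a(theta − b)))
logit(0.68) = ln(0.68/0.32) = 0.7538
b = theta − logit/(a) = 2.21 − 0.7538/2.3000 = 1.8823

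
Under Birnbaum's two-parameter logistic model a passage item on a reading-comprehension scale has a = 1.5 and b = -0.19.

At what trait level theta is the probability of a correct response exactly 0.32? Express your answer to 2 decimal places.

P(theta) = 1 / (1 + exp(−a(theta − b)))
logit = ln(0.3200/0.6800) = -0.7538
theta = b + logit/(a) = -0.19 + (-0.7538)/1.5000 = -0.6925

-0.69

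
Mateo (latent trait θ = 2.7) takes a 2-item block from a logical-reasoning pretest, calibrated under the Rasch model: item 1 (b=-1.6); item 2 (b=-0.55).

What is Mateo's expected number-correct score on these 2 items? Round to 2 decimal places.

1.95

P(θ) = 1 / (1 + exp(−(θ − b)))
P_1 = 1/(1+e^{-4.3000}) = 0.9866
P_2 = 1/(1+e^{-3.2500}) = 0.9627
E[score] = 0.9866 + 0.9627 = 1.9493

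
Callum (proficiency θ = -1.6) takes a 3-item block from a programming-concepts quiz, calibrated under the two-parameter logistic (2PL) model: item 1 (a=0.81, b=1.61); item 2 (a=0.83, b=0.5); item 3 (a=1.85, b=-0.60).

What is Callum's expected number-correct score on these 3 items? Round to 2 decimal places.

0.35

P(θ) = 1 / (1 + exp(−a(θ − b)))
P_1 = 1/(1+e^{2.6001}) = 0.0691
P_2 = 1/(1+e^{1.7430}) = 0.1489
P_3 = 1/(1+e^{1.8500}) = 0.1359
E[score] = 0.0691 + 0.1489 + 0.1359 = 0.3539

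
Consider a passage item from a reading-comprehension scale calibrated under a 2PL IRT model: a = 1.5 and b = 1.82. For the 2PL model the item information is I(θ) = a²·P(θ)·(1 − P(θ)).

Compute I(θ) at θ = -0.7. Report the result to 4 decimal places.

P = 1/(1+e^{3.7800}) = 0.0223
P(1−P) = 0.0223 × 0.9777 = 0.0218
I = a² × P(1−P) = 1.5² × 0.0218 = 0.04908

0.0491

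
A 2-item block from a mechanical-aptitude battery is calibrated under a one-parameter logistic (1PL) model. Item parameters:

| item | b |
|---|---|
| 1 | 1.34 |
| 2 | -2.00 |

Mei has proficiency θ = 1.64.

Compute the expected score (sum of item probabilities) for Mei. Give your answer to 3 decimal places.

1.549

P(θ) = 1 / (1 + exp(−(θ − b)))
P_1 = 1/(1+e^{-0.3000}) = 0.5744
P_2 = 1/(1+e^{-3.6400}) = 0.9744
E[score] = 0.5744 + 0.9744 = 1.5489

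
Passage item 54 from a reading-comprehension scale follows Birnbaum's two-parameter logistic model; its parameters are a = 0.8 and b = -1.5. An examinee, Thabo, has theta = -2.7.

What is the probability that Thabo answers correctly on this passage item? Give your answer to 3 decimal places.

0.277

P(theta) = 1 / (1 + exp(−a(theta − b)))
Exponent: 0.8 × (-2.7 − (-1.5)) = -0.9600
1/(1 + e^{0.9600}) = 0.2769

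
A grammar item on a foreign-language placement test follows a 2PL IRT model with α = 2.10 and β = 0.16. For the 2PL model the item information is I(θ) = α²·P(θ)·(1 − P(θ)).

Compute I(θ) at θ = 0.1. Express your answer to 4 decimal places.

P = 1/(1+e^{0.1260}) = 0.4685
P(1−P) = 0.4685 × 0.5315 = 0.2490
I = α² × P(1−P) = 2.10² × 0.2490 = 1.09814

1.0981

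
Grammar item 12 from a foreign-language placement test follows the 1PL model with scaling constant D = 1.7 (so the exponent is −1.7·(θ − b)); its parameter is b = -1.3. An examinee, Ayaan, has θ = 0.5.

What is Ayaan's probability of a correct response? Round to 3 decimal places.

0.955

P(θ) = 1 / (1 + exp(−D·(θ − b)))
Exponent: 1.7 × (0.5 − (-1.3)) = 3.0600
1/(1 + e^{-3.0600}) = 0.9552
P = 0.9552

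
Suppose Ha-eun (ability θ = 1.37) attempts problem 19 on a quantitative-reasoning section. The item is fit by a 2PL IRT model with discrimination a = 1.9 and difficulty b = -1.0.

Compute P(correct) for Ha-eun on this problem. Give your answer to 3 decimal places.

0.989

P(θ) = 1 / (1 + exp(−a(θ − b)))
Exponent: 1.9 × (1.37 − (-1.0)) = 4.5030
1/(1 + e^{-4.5030}) = 0.9890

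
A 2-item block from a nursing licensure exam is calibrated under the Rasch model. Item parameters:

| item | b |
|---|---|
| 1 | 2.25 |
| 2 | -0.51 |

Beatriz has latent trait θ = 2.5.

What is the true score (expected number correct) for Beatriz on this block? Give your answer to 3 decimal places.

P(θ) = 1 / (1 + exp(−(θ − b)))
P_1 = 1/(1+e^{-0.2500}) = 0.5622
P_2 = 1/(1+e^{-3.0100}) = 0.9530
E[score] = 0.5622 + 0.9530 = 1.5152

1.515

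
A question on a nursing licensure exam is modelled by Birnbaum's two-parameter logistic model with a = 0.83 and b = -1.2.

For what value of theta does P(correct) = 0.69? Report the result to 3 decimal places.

-0.236

P(theta) = 1 / (1 + exp(−a(theta − b)))
logit = ln(0.6900/0.3100) = 0.8001
theta = b + logit/(a) = -1.2 + 0.8001/0.8300 = -0.2360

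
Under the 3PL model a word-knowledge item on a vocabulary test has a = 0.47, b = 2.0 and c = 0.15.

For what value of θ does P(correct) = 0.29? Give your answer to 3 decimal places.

-1.455

P(θ) = c + (1 − c) · 1 / (1 + exp(−a(θ − b)))
Remove guessing floor: (0.29 − 0.15)/(1 − 0.15) = 0.1647
logit = ln(0.1647/0.8353) = -1.6236
θ = b + logit/(a) = 2.0 + (-1.6236)/0.4700 = -1.4545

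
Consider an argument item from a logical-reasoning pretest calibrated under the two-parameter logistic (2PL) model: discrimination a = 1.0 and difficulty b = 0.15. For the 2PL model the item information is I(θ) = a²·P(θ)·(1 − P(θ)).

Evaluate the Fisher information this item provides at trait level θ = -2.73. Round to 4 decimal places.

0.0503

P = 1/(1+e^{2.8800}) = 0.0532
P(1−P) = 0.0532 × 0.9468 = 0.0503
I = a² × P(1−P) = 1.0² × 0.0503 = 0.05033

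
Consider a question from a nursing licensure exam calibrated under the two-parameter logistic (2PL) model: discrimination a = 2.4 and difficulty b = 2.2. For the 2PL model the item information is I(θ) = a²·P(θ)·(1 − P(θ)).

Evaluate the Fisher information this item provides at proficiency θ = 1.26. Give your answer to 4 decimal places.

0.4944

P = 1/(1+e^{2.2560}) = 0.0948
P(1−P) = 0.0948 × 0.9052 = 0.0858
I = a² × P(1−P) = 2.4² × 0.0858 = 0.49444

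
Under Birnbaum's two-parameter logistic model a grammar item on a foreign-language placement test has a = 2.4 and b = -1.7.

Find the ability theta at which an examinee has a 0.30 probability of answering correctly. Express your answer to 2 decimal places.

-2.05

P(theta) = 1 / (1 + exp(−a(theta − b)))
logit = ln(0.3000/0.7000) = -0.8473
theta = b + logit/(a) = -1.7 + (-0.8473)/2.4000 = -2.0530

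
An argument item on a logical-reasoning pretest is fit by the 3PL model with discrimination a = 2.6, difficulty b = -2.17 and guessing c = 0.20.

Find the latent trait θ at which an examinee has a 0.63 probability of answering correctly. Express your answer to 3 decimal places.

P(θ) = c + (1 − c) · 1 / (1 + exp(−a(θ − b)))
Remove guessing floor: (0.63 − 0.20)/(1 − 0.20) = 0.5375
logit = ln(0.5375/0.4625) = 0.1503
θ = b + logit/(a) = -2.17 + 0.1503/2.6000 = -2.1122

-2.112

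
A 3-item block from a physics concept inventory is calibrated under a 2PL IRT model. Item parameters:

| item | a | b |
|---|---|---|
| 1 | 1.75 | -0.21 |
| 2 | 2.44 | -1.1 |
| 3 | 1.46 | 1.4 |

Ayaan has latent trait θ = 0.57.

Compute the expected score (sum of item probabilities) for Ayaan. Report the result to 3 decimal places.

2.009

P(θ) = 1 / (1 + exp(−a(θ − b)))
P_1 = 1/(1+e^{-1.3650}) = 0.7966
P_2 = 1/(1+e^{-4.0748}) = 0.9833
P_3 = 1/(1+e^{1.2118}) = 0.2294
E[score] = 0.7966 + 0.9833 + 0.2294 = 2.0092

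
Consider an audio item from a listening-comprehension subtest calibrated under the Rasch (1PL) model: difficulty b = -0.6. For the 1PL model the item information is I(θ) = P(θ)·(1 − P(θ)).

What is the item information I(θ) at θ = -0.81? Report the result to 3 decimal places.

P = 1/(1+e^{0.2100}) = 0.4477
P(1−P) = 0.4477 × 0.5523 = 0.2473
I = P(1−P) = 0.24726

0.247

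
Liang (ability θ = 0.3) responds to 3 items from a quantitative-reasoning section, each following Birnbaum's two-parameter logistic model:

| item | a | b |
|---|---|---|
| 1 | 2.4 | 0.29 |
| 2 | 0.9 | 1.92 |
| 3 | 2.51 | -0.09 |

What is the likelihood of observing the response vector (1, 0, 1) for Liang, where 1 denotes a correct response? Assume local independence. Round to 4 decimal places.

P(θ) = 1 / (1 + exp(−a(θ − b)))
P_1 = 1/(1+e^{-0.0240}) = 0.5060
P_2 = 1/(1+e^{1.4580}) = 0.1888
P_3 = 1/(1+e^{-0.9789}) = 0.7269
L = P_1 × (1−P_2) × P_3 = 0.5060 × 0.8112 × 0.7269 = 0.29837

0.2984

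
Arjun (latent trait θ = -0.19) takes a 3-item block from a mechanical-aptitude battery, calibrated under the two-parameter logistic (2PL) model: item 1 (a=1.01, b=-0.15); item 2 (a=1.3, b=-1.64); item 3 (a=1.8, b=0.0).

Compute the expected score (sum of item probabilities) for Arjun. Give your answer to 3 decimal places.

1.773

P(θ) = 1 / (1 + exp(−a(θ − b)))
P_1 = 1/(1+e^{0.0404}) = 0.4899
P_2 = 1/(1+e^{-1.8850}) = 0.8682
P_3 = 1/(1+e^{0.3420}) = 0.4153
E[score] = 0.4899 + 0.8682 + 0.4153 = 1.7734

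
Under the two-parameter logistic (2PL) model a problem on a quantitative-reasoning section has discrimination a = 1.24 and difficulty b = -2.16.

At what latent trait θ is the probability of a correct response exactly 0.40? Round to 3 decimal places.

P(θ) = 1 / (1 + exp(−a(θ − b)))
logit = ln(0.4000/0.6000) = -0.4055
θ = b + logit/(a) = -2.16 + (-0.4055)/1.2400 = -2.4870

-2.487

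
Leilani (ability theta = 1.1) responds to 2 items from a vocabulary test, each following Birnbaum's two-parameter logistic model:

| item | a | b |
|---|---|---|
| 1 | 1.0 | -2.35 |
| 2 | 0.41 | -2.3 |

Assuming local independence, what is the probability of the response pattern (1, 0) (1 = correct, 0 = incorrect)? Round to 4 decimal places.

0.1927

P(theta) = 1 / (1 + exp(−a(theta − b)))
P_1 = 1/(1+e^{-3.4500}) = 0.9692
P_2 = 1/(1+e^{-1.3940}) = 0.8012
L = P_1 × (1−P_2) = 0.9692 × 0.1988 = 0.19265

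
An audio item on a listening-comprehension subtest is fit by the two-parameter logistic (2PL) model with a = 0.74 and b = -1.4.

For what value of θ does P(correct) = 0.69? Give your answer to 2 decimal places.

-0.32

P(θ) = 1 / (1 + exp(−a(θ − b)))
logit = ln(0.6900/0.3100) = 0.8001
θ = b + logit/(a) = -1.4 + 0.8001/0.7400 = -0.3188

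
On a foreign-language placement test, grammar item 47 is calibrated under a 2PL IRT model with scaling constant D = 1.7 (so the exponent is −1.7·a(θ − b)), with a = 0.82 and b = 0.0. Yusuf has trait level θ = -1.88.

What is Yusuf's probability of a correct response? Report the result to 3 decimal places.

0.068

P(θ) = 1 / (1 + exp(−D·a(θ − b)))
Exponent: 1.7 × 0.82 × (-1.88 − 0.0) = -2.6207
1/(1 + e^{2.6207}) = 0.0678
P = 0.0678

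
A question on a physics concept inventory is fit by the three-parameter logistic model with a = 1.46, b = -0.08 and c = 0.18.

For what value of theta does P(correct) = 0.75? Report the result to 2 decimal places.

0.48

P(theta) = c + (1 − c) · 1 / (1 + exp(−a(theta − b)))
Remove guessing floor: (0.75 − 0.18)/(1 − 0.18) = 0.6951
logit = ln(0.6951/0.3049) = 0.8242
theta = b + logit/(a) = -0.08 + 0.8242/1.4600 = 0.4845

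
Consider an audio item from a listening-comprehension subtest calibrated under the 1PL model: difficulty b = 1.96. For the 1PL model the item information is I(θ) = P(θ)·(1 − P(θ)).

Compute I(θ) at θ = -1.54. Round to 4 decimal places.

0.0285

P = 1/(1+e^{3.5000}) = 0.0293
P(1−P) = 0.0293 × 0.9707 = 0.0285
I = P(1−P) = 0.02845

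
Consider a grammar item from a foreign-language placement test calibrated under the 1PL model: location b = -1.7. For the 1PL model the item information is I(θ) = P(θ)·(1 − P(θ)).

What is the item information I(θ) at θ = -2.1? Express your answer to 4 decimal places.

0.2403

P = 1/(1+e^{0.4000}) = 0.4013
P(1−P) = 0.4013 × 0.5987 = 0.2403
I = P(1−P) = 0.24026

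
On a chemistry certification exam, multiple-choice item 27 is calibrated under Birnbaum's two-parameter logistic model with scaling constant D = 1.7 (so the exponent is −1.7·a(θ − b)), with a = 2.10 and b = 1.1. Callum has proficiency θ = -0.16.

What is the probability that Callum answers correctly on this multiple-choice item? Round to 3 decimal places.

P(θ) = 1 / (1 + exp(−D·a(θ − b)))
Exponent: 1.7 × 2.10 × (-0.16 − 1.1) = -4.4982
1/(1 + e^{4.4982}) = 0.0110
P = 0.0110

0.011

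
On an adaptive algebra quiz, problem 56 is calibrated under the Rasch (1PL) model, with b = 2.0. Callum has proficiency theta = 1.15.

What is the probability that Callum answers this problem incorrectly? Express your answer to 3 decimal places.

P(theta) = 1 / (1 + exp(−(theta − b)))
Exponent: (1.15 − 2.0) = -0.8500
1/(1 + e^{0.8500}) = 0.2994
P = 0.2994
P(incorrect) = 1 − 0.2994 = 0.7006

0.701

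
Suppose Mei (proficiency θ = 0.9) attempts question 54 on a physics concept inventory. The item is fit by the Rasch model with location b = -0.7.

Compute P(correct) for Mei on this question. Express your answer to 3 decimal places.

0.832

P(θ) = 1 / (1 + exp(−(θ − b)))
Exponent: (0.9 − (-0.7)) = 1.6000
1/(1 + e^{-1.6000}) = 0.8320
P = 0.8320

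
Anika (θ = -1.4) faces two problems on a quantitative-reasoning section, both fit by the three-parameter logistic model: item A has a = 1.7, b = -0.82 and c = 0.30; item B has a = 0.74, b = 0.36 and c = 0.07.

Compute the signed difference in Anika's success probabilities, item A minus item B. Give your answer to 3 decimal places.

0.221

P(θ) = c + (1 − c) · 1 / (1 + exp(−a(θ − b)))
P_A = 0.4902
P_B = 0.2688
P_A − P_B = 0.2214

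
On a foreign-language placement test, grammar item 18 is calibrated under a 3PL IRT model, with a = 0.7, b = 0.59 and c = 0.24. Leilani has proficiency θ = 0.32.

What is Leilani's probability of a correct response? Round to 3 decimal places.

P(θ) = c + (1 − c) · 1 / (1 + exp(−a(θ − b)))
Exponent: 0.7 × (0.32 − 0.59) = -0.1890
1/(1 + e^{0.1890}) = 0.4529
P = 0.24 + 0.76 × 0.4529 = 0.5842

0.584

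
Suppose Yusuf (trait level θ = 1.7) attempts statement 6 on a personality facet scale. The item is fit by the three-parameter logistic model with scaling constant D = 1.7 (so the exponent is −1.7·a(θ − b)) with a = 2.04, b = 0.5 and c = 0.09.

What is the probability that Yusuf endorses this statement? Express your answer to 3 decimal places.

0.986

P(θ) = c + (1 − c) · 1 / (1 + exp(−D·a(θ − b)))
Exponent: 1.7 × 2.04 × (1.7 − 0.5) = 4.1616
1/(1 + e^{-4.1616}) = 0.9847
P = 0.09 + 0.91 × 0.9847 = 0.9860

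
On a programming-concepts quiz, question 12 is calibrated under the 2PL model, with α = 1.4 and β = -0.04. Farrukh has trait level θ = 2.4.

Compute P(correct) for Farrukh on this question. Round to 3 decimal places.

P(θ) = 1 / (1 + exp(−α(θ − β)))
Exponent: 1.4 × (2.4 − (-0.04)) = 3.4160
1/(1 + e^{-3.4160}) = 0.9682

0.968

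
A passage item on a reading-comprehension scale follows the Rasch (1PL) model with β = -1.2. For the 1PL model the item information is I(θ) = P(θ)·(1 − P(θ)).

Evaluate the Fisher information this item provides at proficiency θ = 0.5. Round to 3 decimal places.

0.131

P = 1/(1+e^{-1.7000}) = 0.8455
P(1−P) = 0.8455 × 0.1545 = 0.1306
I = P(1−P) = 0.13061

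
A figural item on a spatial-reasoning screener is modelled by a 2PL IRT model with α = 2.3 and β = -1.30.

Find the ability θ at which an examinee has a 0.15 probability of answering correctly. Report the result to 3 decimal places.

P(θ) = 1 / (1 + exp(−α(θ − β)))
logit = ln(0.1500/0.8500) = -1.7346
θ = β + logit/(α) = -1.30 + (-1.7346)/2.3000 = -2.0542

-2.054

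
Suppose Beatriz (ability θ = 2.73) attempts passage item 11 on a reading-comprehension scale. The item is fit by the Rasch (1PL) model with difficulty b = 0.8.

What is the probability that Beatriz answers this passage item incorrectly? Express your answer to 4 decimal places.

0.1268

P(θ) = 1 / (1 + exp(−(θ − b)))
Exponent: (2.73 − 0.8) = 1.9300
1/(1 + e^{-1.9300}) = 0.8732
P = 0.8732
P(incorrect) = 1 − 0.8732 = 0.1268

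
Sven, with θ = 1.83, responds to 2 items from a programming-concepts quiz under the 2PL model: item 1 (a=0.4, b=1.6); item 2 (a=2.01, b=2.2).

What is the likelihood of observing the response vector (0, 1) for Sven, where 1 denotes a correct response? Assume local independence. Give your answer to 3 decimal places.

P(θ) = 1 / (1 + exp(−a(θ − b)))
P_1 = 1/(1+e^{-0.0920}) = 0.5230
P_2 = 1/(1+e^{0.7437}) = 0.3222
L = (1−P_1) × P_2 = 0.4770 × 0.3222 = 0.15369

0.154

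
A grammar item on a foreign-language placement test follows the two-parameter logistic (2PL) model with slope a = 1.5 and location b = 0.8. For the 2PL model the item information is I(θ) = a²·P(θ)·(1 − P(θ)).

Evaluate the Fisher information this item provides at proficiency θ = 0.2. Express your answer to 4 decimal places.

P = 1/(1+e^{0.9000}) = 0.2891
P(1−P) = 0.2891 × 0.7109 = 0.2055
I = a² × P(1−P) = 1.5² × 0.2055 = 0.46238

0.4624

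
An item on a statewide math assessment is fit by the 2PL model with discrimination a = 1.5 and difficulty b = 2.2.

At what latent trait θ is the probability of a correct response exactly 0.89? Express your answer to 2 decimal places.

P(θ) = 1 / (1 + exp(−a(θ − b)))
logit = ln(0.8900/0.1100) = 2.0907
θ = b + logit/(a) = 2.2 + 2.0907/1.5000 = 3.5938

3.59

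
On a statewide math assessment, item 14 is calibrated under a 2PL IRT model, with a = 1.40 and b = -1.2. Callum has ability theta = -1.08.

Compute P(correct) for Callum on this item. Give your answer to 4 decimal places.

P(theta) = 1 / (1 + exp(−a(theta − b)))
Exponent: 1.40 × (-1.08 − (-1.2)) = 0.1680
1/(1 + e^{-0.1680}) = 0.5419

0.5419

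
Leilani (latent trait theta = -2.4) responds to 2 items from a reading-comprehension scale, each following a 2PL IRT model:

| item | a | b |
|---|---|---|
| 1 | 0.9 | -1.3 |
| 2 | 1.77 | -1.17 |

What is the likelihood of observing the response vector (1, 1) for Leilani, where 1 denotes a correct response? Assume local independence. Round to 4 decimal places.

P(theta) = 1 / (1 + exp(−a(theta − b)))
P_1 = 1/(1+e^{0.9900}) = 0.2709
P_2 = 1/(1+e^{2.1771}) = 0.1018
L = P_1 × P_2 = 0.2709 × 0.1018 = 0.02759

0.0276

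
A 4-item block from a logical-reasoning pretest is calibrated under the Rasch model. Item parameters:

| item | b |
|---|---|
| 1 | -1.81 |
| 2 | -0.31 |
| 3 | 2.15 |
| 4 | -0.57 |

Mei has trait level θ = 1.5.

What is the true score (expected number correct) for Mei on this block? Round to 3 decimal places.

P(θ) = 1 / (1 + exp(−(θ − b)))
P_1 = 1/(1+e^{-3.3100}) = 0.9648
P_2 = 1/(1+e^{-1.8100}) = 0.8594
P_3 = 1/(1+e^{0.6500}) = 0.3430
P_4 = 1/(1+e^{-2.0700}) = 0.8880
E[score] = 0.9648 + 0.8594 + 0.3430 + 0.8880 = 3.0551

3.055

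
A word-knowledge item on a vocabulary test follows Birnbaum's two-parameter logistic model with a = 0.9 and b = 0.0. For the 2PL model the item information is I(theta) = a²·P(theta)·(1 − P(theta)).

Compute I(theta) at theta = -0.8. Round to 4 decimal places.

P = 1/(1+e^{0.7200}) = 0.3274
P(1−P) = 0.3274 × 0.6726 = 0.2202
I = a² × P(1−P) = 0.9² × 0.2202 = 0.17837

0.1784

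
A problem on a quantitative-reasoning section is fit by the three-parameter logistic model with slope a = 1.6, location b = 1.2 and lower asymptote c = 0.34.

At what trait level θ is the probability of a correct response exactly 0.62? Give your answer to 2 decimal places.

P(θ) = c + (1 − c) · 1 / (1 + exp(−a(θ − b)))
Remove guessing floor: (0.62 − 0.34)/(1 − 0.34) = 0.4242
logit = ln(0.4242/0.5758) = -0.3054
θ = b + logit/(a) = 1.2 + (-0.3054)/1.6000 = 1.0091

1.01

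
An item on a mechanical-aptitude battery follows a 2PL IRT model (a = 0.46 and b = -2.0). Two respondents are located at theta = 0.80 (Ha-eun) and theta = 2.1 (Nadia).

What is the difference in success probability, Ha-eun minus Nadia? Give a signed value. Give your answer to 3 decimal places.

P(theta) = 1 / (1 + exp(−a(theta − b)))
P(Ha-eun) = 0.7838  [exponent 1.2880]
P(Nadia) = 0.8683  [exponent 1.8860]
Difference = 0.7838 − 0.8683 = -0.0845

-0.084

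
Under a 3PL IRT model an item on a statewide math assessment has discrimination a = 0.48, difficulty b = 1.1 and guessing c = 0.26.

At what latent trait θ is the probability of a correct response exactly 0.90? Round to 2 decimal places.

4.97

P(θ) = c + (1 − c) · 1 / (1 + exp(−a(θ − b)))
Remove guessing floor: (0.90 − 0.26)/(1 − 0.26) = 0.8649
logit = ln(0.8649/0.1351) = 1.8563
θ = b + logit/(a) = 1.1 + 1.8563/0.4800 = 4.9673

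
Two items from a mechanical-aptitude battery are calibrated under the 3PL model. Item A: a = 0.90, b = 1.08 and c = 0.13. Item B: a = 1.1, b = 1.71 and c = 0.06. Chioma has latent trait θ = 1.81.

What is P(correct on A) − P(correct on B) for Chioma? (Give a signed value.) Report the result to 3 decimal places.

0.147

P(θ) = c + (1 − c) · 1 / (1 + exp(−a(θ − b)))
P_A = 0.7030
P_B = 0.5558
P_A − P_B = 0.1471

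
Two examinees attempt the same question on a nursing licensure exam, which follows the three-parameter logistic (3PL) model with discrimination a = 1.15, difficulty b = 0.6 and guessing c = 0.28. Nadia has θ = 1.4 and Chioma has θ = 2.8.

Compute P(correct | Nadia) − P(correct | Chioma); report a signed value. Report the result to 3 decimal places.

P(θ) = c + (1 − c) · 1 / (1 + exp(−a(θ − b)))
P(Nadia) = 0.7948  [exponent 0.9200]
P(Chioma) = 0.9469  [exponent 2.5300]
Difference = 0.7948 − 0.9469 = -0.1520

-0.152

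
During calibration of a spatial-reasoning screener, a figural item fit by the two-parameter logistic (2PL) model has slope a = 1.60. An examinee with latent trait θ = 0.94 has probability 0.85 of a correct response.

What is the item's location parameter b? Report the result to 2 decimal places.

P(θ) = 1 / (1 + exp(−a(θ − b)))
logit(0.85) = ln(0.85/0.15) = 1.7346
b = θ − logit/(a) = 0.94 − 1.7346/1.6000 = -0.1441

-0.14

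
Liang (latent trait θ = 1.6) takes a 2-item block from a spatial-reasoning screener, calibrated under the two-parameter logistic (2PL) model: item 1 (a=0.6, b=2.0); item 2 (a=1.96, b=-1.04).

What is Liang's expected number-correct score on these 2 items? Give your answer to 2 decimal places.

1.43

P(θ) = 1 / (1 + exp(−a(θ − b)))
P_1 = 1/(1+e^{0.2400}) = 0.4403
P_2 = 1/(1+e^{-5.1744}) = 0.9944
E[score] = 0.4403 + 0.9944 = 1.4347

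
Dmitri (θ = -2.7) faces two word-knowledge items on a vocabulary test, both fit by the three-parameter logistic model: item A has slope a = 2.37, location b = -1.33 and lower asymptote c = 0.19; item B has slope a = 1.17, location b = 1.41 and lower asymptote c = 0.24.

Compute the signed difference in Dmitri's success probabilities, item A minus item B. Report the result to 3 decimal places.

P(θ) = c + (1 − c) · 1 / (1 + exp(−a(θ − b)))
P_A = 0.2203
P_B = 0.2462
P_A − P_B = -0.0258

-0.026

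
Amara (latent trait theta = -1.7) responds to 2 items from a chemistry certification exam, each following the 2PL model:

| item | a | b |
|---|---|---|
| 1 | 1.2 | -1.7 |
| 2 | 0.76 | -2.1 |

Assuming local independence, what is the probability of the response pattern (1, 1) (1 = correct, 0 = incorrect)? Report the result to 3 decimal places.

P(theta) = 1 / (1 + exp(−a(theta − b)))
P_1 = 1/(1+e^{0.0000}) = 0.5000
P_2 = 1/(1+e^{-0.3040}) = 0.5754
L = P_1 × P_2 = 0.5000 × 0.5754 = 0.28771

0.288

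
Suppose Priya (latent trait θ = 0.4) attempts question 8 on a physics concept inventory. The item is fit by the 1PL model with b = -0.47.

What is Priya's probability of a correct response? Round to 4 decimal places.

0.7047

P(θ) = 1 / (1 + exp(−(θ − b)))
Exponent: (0.4 − (-0.47)) = 0.8700
1/(1 + e^{-0.8700}) = 0.7047
P = 0.7047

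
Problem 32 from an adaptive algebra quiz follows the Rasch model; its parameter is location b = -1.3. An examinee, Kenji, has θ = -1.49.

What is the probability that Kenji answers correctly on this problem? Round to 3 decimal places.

P(θ) = 1 / (1 + exp(−(θ − b)))
Exponent: (-1.49 − (-1.3)) = -0.1900
1/(1 + e^{0.1900}) = 0.4526
P = 0.4526

0.453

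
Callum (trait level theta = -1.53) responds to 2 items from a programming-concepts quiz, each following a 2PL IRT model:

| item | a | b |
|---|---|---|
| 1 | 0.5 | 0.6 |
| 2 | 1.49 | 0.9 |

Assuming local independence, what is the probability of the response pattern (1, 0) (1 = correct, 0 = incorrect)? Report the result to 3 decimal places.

0.250

P(theta) = 1 / (1 + exp(−a(theta − b)))
P_1 = 1/(1+e^{1.0650}) = 0.2564
P_2 = 1/(1+e^{3.6207}) = 0.0261
L = P_1 × (1−P_2) = 0.2564 × 0.9739 = 0.24967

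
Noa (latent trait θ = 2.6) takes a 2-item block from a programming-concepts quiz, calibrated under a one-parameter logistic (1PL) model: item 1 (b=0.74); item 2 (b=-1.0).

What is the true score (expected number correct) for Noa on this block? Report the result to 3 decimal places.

1.839

P(θ) = 1 / (1 + exp(−(θ − b)))
P_1 = 1/(1+e^{-1.8600}) = 0.8653
P_2 = 1/(1+e^{-3.6000}) = 0.9734
E[score] = 0.8653 + 0.9734 = 1.8387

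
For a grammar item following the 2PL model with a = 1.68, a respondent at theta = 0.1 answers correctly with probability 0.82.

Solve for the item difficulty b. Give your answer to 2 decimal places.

P(theta) = 1 / (1 + exp(−a(theta − b)))
logit(0.82) = ln(0.82/0.18) = 1.5163
b = theta − logit/(a) = 0.1 − 1.5163/1.6800 = -0.8026

-0.80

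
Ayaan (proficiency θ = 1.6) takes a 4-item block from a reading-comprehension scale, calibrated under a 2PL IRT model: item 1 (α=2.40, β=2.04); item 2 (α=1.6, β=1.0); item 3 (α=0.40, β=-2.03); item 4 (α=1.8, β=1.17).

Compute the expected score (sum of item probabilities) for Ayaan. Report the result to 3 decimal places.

P(θ) = 1 / (1 + exp(−α(θ − β)))
P_1 = 1/(1+e^{1.0560}) = 0.2581
P_2 = 1/(1+e^{-0.9600}) = 0.7231
P_3 = 1/(1+e^{-1.4520}) = 0.8103
P_4 = 1/(1+e^{-0.7740}) = 0.6844
E[score] = 0.2581 + 0.7231 + 0.8103 + 0.6844 = 2.4759

2.476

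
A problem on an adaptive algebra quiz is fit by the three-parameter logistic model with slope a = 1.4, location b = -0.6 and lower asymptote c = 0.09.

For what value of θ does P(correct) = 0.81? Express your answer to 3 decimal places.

P(θ) = c + (1 − c) · 1 / (1 + exp(−a(θ − b)))
Remove guessing floor: (0.81 − 0.09)/(1 − 0.09) = 0.7912
logit = ln(0.7912/0.2088) = 1.3322
θ = b + logit/(a) = -0.6 + 1.3322/1.4000 = 0.3516

0.352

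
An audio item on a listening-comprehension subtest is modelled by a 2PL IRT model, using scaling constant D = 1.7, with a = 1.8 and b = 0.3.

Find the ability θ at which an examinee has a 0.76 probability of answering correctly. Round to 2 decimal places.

0.68

P(θ) = 1 / (1 + exp(−D·a(θ − b)))
logit = ln(0.7600/0.2400) = 1.1527
θ = b + logit/(1.7·a) = 0.3 + 1.1527/3.0600 = 0.6767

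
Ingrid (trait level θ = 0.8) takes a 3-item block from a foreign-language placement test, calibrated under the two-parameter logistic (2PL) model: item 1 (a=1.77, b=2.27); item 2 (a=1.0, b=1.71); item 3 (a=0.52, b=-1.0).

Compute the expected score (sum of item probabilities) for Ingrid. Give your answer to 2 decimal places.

1.07

P(θ) = 1 / (1 + exp(−a(θ − b)))
P_1 = 1/(1+e^{2.6019}) = 0.0690
P_2 = 1/(1+e^{0.9100}) = 0.2870
P_3 = 1/(1+e^{-0.9360}) = 0.7183
E[score] = 0.0690 + 0.2870 + 0.7183 = 1.0743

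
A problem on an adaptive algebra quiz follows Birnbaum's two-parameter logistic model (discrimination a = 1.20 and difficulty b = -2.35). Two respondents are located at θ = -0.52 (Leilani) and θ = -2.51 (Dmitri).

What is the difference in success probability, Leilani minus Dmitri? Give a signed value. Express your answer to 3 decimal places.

0.448

P(θ) = 1 / (1 + exp(−a(θ − b)))
P(Leilani) = 0.8999  [exponent 2.1960]
P(Dmitri) = 0.4521  [exponent -0.1920]
Difference = 0.8999 − 0.4521 = 0.4477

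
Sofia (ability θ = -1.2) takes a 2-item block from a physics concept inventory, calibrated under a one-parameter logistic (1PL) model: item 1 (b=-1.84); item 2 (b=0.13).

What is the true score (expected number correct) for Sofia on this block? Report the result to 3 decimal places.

P(θ) = 1 / (1 + exp(−(θ − b)))
P_1 = 1/(1+e^{-0.6400}) = 0.6548
P_2 = 1/(1+e^{1.3300}) = 0.2092
E[score] = 0.6548 + 0.2092 = 0.8639

0.864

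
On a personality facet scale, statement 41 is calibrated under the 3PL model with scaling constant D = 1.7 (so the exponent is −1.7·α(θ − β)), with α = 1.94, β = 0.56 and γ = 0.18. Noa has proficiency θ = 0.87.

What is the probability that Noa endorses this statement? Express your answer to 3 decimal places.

0.783

P(θ) = γ + (1 − γ) · 1 / (1 + exp(−D·α(θ − β)))
Exponent: 1.7 × 1.94 × (0.87 − 0.56) = 1.0224
1/(1 + e^{-1.0224}) = 0.7354
P = 0.18 + 0.82 × 0.7354 = 0.7831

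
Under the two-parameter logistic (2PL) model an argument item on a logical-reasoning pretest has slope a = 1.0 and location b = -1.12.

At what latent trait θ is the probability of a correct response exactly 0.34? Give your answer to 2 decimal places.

-1.78

P(θ) = 1 / (1 + exp(−a(θ − b)))
logit = ln(0.3400/0.6600) = -0.6633
θ = b + logit/(a) = -1.12 + (-0.6633)/1.0000 = -1.7833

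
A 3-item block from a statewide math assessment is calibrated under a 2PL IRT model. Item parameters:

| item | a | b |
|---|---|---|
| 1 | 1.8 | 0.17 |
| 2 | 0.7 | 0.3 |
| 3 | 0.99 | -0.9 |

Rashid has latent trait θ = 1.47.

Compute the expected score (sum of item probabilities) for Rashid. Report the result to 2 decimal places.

2.52

P(θ) = 1 / (1 + exp(−a(θ − b)))
P_1 = 1/(1+e^{-2.3400}) = 0.9121
P_2 = 1/(1+e^{-0.8190}) = 0.6940
P_3 = 1/(1+e^{-2.3463}) = 0.9126
E[score] = 0.9121 + 0.6940 + 0.9126 = 2.5188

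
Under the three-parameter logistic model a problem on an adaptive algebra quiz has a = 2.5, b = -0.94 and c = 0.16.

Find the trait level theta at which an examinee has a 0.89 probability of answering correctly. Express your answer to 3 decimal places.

-0.183

P(theta) = c + (1 − c) · 1 / (1 + exp(−a(theta − b)))
Remove guessing floor: (0.89 − 0.16)/(1 − 0.16) = 0.8690
logit = ln(0.8690/0.1310) = 1.8926
theta = b + logit/(a) = -0.94 + 1.8926/2.5000 = -0.1830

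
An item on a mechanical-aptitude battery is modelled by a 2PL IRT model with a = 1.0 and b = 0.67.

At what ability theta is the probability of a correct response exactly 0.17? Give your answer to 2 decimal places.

-0.92

P(theta) = 1 / (1 + exp(−a(theta − b)))
logit = ln(0.1700/0.8300) = -1.5856
theta = b + logit/(a) = 0.67 + (-1.5856)/1.0000 = -0.9156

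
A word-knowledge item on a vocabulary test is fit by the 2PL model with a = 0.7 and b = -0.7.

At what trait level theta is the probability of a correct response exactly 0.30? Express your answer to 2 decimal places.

P(theta) = 1 / (1 + exp(−a(theta − b)))
logit = ln(0.3000/0.7000) = -0.8473
theta = b + logit/(a) = -0.7 + (-0.8473)/0.7000 = -1.9104

-1.91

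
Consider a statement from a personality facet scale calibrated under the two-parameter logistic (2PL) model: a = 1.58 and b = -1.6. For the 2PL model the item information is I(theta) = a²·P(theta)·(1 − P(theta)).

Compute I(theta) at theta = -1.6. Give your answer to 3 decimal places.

0.624

P = 1/(1+e^{0.0000}) = 0.5000
P(1−P) = 0.5000 × 0.5000 = 0.2500
I = a² × P(1−P) = 1.58² × 0.2500 = 0.62410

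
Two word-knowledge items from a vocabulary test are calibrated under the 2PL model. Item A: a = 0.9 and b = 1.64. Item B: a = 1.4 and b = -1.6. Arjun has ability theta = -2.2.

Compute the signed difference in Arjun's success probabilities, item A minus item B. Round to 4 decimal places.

P(theta) = 1 / (1 + exp(−a(theta − b)))
P_A = 0.0306
P_B = 0.3015
P_A − P_B = -0.2709

-0.2709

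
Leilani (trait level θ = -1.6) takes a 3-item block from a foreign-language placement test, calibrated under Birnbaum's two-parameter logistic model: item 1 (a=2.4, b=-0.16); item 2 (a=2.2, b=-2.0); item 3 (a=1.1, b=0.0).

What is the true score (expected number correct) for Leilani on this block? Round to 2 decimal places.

P(θ) = 1 / (1 + exp(−a(θ − b)))
P_1 = 1/(1+e^{3.4560}) = 0.0306
P_2 = 1/(1+e^{-0.8800}) = 0.7068
P_3 = 1/(1+e^{1.7600}) = 0.1468
E[score] = 0.0306 + 0.7068 + 0.1468 = 0.8842

0.88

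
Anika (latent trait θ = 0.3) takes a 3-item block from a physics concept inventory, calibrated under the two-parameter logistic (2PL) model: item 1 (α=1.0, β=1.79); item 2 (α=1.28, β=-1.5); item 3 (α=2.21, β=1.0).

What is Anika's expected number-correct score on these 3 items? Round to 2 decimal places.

P(θ) = 1 / (1 + exp(−α(θ − β)))
P_1 = 1/(1+e^{1.4900}) = 0.1839
P_2 = 1/(1+e^{-2.3040}) = 0.9092
P_3 = 1/(1+e^{1.5470}) = 0.1755
E[score] = 0.1839 + 0.9092 + 0.1755 = 1.2686

1.27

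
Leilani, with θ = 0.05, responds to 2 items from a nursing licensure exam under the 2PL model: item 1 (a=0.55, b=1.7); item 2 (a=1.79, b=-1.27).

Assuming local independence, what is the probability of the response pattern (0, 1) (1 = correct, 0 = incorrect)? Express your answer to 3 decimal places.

0.651

P(θ) = 1 / (1 + exp(−a(θ − b)))
P_1 = 1/(1+e^{0.9075}) = 0.2875
P_2 = 1/(1+e^{-2.3628}) = 0.9139
L = (1−P_1) × P_2 = 0.7125 × 0.9139 = 0.65118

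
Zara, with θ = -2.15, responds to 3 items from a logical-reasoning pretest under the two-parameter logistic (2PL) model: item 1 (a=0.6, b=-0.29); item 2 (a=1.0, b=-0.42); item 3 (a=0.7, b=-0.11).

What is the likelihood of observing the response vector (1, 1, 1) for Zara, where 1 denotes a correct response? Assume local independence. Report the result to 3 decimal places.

P(θ) = 1 / (1 + exp(−a(θ − b)))
P_1 = 1/(1+e^{1.1160}) = 0.2468
P_2 = 1/(1+e^{1.7300}) = 0.1506
P_3 = 1/(1+e^{1.4280}) = 0.1934
L = P_1 × P_2 × P_3 = 0.2468 × 0.1506 × 0.1934 = 0.00719

0.007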